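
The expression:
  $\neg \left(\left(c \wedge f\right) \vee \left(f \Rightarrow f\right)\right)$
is never true.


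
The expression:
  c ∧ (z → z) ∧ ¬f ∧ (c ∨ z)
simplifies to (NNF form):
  c ∧ ¬f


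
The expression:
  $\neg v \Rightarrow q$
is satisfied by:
  {q: True, v: True}
  {q: True, v: False}
  {v: True, q: False}


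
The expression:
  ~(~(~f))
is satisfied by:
  {f: False}


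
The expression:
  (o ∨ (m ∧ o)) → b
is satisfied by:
  {b: True, o: False}
  {o: False, b: False}
  {o: True, b: True}


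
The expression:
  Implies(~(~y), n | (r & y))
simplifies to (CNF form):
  n | r | ~y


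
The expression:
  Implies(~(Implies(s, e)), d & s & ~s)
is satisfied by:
  {e: True, s: False}
  {s: False, e: False}
  {s: True, e: True}


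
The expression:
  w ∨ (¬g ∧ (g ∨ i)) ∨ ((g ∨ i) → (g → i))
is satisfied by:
  {i: True, w: True, g: False}
  {i: True, g: False, w: False}
  {w: True, g: False, i: False}
  {w: False, g: False, i: False}
  {i: True, w: True, g: True}
  {i: True, g: True, w: False}
  {w: True, g: True, i: False}


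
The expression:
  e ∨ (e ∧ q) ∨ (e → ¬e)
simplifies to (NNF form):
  True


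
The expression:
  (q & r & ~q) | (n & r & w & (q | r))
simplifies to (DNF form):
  n & r & w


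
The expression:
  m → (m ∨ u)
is always true.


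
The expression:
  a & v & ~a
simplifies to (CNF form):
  False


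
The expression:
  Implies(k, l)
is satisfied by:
  {l: True, k: False}
  {k: False, l: False}
  {k: True, l: True}


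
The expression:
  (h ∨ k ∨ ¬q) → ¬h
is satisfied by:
  {h: False}


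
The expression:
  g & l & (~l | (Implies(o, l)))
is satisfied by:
  {g: True, l: True}


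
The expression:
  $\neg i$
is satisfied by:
  {i: False}


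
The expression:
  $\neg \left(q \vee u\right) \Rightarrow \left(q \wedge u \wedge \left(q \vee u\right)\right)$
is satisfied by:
  {q: True, u: True}
  {q: True, u: False}
  {u: True, q: False}


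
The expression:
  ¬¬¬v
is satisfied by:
  {v: False}


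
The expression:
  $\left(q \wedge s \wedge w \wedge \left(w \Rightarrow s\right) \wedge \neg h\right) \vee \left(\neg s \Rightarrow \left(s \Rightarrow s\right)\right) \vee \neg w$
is always true.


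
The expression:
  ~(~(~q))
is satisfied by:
  {q: False}


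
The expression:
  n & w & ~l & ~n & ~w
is never true.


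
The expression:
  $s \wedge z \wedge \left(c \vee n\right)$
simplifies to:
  $s \wedge z \wedge \left(c \vee n\right)$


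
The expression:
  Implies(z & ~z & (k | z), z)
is always true.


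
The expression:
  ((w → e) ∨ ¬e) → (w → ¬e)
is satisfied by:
  {w: False, e: False}
  {e: True, w: False}
  {w: True, e: False}


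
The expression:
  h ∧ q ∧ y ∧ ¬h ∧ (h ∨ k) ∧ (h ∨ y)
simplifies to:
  False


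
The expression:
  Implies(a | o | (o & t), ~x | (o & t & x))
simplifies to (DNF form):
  ~x | (o & t) | (~a & ~o)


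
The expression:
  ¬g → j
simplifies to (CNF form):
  g ∨ j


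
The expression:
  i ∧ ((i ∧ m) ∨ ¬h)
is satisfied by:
  {i: True, m: True, h: False}
  {i: True, h: False, m: False}
  {i: True, m: True, h: True}


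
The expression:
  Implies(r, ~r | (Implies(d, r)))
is always true.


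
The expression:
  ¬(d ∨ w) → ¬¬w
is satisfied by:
  {d: True, w: True}
  {d: True, w: False}
  {w: True, d: False}


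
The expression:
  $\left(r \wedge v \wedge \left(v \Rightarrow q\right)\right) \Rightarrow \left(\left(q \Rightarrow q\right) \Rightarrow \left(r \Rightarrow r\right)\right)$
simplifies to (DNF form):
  $\text{True}$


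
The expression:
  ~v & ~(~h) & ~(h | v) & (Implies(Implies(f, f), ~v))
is never true.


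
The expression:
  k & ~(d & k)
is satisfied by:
  {k: True, d: False}


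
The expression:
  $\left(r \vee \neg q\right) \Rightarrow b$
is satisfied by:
  {b: True, q: True, r: False}
  {b: True, r: False, q: False}
  {b: True, q: True, r: True}
  {b: True, r: True, q: False}
  {q: True, r: False, b: False}


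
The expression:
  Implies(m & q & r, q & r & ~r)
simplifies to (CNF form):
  ~m | ~q | ~r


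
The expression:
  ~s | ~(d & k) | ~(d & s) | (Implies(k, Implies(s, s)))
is always true.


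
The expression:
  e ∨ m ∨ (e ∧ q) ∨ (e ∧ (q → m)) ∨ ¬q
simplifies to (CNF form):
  e ∨ m ∨ ¬q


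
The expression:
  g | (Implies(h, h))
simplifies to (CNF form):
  True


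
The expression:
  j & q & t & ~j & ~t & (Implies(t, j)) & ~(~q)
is never true.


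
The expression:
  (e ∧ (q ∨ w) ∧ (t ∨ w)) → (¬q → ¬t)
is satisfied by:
  {q: True, w: False, e: False, t: False}
  {q: False, w: False, e: False, t: False}
  {q: True, t: True, w: False, e: False}
  {t: True, q: False, w: False, e: False}
  {q: True, e: True, t: False, w: False}
  {e: True, t: False, w: False, q: False}
  {q: True, t: True, e: True, w: False}
  {t: True, e: True, q: False, w: False}
  {q: True, w: True, t: False, e: False}
  {w: True, t: False, e: False, q: False}
  {q: True, t: True, w: True, e: False}
  {t: True, w: True, q: False, e: False}
  {q: True, e: True, w: True, t: False}
  {e: True, w: True, t: False, q: False}
  {q: True, t: True, e: True, w: True}


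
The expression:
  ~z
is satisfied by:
  {z: False}


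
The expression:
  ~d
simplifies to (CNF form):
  ~d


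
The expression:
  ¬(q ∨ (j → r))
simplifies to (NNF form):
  j ∧ ¬q ∧ ¬r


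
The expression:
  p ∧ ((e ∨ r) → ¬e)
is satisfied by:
  {p: True, e: False}


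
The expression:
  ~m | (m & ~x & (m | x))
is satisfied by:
  {m: False, x: False}
  {x: True, m: False}
  {m: True, x: False}


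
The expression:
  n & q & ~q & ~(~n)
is never true.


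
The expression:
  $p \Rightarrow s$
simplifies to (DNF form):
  $s \vee \neg p$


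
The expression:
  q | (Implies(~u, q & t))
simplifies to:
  q | u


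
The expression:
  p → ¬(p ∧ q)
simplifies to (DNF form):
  ¬p ∨ ¬q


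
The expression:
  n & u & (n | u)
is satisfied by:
  {u: True, n: True}


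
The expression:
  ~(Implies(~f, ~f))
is never true.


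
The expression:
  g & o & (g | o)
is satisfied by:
  {g: True, o: True}


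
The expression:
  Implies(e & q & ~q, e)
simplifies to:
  True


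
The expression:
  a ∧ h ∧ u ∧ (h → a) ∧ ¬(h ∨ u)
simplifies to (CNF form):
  False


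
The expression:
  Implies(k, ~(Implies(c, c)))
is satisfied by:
  {k: False}


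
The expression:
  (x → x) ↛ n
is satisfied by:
  {n: False}


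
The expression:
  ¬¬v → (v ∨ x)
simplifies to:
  True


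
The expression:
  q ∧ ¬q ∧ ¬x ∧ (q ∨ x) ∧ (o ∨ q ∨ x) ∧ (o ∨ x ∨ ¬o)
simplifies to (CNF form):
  False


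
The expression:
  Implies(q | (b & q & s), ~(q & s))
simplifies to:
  ~q | ~s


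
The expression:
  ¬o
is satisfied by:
  {o: False}


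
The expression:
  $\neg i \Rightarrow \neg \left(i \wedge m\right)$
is always true.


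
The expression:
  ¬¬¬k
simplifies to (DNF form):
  ¬k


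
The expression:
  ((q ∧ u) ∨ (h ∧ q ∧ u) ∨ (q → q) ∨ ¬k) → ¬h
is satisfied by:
  {h: False}


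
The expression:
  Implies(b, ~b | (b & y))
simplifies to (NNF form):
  y | ~b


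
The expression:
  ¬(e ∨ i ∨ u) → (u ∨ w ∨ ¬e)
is always true.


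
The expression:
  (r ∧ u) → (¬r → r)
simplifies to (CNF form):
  True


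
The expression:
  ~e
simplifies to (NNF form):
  ~e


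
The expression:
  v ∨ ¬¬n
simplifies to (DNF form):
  n ∨ v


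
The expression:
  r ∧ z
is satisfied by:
  {r: True, z: True}


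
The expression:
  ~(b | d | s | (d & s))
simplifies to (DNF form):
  ~b & ~d & ~s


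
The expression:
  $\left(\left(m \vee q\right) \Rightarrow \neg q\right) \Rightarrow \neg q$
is always true.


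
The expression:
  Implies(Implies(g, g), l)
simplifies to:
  l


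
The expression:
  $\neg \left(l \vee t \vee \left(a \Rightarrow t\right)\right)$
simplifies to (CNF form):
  $a \wedge \neg l \wedge \neg t$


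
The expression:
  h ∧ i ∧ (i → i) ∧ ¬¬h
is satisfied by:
  {h: True, i: True}


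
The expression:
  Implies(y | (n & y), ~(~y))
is always true.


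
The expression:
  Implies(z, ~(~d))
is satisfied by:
  {d: True, z: False}
  {z: False, d: False}
  {z: True, d: True}


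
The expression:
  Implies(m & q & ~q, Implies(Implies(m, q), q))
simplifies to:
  True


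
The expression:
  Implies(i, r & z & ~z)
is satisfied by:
  {i: False}


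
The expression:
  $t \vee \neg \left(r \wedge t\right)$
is always true.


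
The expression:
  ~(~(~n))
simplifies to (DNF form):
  ~n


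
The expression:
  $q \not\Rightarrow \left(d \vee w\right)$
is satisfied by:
  {q: True, d: False, w: False}


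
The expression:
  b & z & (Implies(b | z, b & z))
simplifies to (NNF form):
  b & z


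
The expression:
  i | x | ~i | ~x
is always true.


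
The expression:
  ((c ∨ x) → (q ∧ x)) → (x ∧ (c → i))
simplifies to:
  (c ∧ ¬x) ∨ (i ∧ x) ∨ (x ∧ ¬c) ∨ (x ∧ ¬q)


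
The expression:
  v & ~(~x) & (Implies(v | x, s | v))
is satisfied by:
  {x: True, v: True}


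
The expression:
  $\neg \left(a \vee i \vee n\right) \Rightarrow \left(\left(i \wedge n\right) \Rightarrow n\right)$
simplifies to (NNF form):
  $\text{True}$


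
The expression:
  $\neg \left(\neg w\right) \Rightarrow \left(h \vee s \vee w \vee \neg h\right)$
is always true.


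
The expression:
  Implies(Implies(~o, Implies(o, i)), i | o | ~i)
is always true.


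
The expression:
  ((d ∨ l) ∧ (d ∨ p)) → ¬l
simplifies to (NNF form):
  (¬d ∧ ¬p) ∨ ¬l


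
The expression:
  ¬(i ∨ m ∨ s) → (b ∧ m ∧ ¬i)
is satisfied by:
  {i: True, m: True, s: True}
  {i: True, m: True, s: False}
  {i: True, s: True, m: False}
  {i: True, s: False, m: False}
  {m: True, s: True, i: False}
  {m: True, s: False, i: False}
  {s: True, m: False, i: False}


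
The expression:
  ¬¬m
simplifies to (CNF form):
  m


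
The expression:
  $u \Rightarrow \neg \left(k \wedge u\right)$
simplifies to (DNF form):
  $\neg k \vee \neg u$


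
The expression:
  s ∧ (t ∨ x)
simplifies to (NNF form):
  s ∧ (t ∨ x)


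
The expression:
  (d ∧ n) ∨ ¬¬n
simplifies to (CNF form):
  n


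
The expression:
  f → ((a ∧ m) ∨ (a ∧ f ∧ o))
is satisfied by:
  {a: True, o: True, m: True, f: False}
  {a: True, o: True, m: False, f: False}
  {a: True, m: True, o: False, f: False}
  {a: True, m: False, o: False, f: False}
  {o: True, m: True, a: False, f: False}
  {o: True, m: False, a: False, f: False}
  {m: True, a: False, o: False, f: False}
  {m: False, a: False, o: False, f: False}
  {f: True, a: True, o: True, m: True}
  {f: True, a: True, o: True, m: False}
  {f: True, a: True, m: True, o: False}


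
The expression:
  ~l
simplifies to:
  ~l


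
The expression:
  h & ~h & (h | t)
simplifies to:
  False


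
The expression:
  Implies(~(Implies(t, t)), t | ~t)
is always true.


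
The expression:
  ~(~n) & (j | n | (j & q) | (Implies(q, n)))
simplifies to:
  n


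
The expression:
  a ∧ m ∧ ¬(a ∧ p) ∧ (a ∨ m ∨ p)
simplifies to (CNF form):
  a ∧ m ∧ ¬p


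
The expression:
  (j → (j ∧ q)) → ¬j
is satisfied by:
  {q: False, j: False}
  {j: True, q: False}
  {q: True, j: False}


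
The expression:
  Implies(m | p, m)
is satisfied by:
  {m: True, p: False}
  {p: False, m: False}
  {p: True, m: True}


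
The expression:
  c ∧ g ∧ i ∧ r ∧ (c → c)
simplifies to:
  c ∧ g ∧ i ∧ r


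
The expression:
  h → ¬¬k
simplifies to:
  k ∨ ¬h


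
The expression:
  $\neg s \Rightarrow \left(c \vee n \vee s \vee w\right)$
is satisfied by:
  {n: True, s: True, c: True, w: True}
  {n: True, s: True, c: True, w: False}
  {n: True, s: True, w: True, c: False}
  {n: True, s: True, w: False, c: False}
  {n: True, c: True, w: True, s: False}
  {n: True, c: True, w: False, s: False}
  {n: True, c: False, w: True, s: False}
  {n: True, c: False, w: False, s: False}
  {s: True, c: True, w: True, n: False}
  {s: True, c: True, w: False, n: False}
  {s: True, w: True, c: False, n: False}
  {s: True, w: False, c: False, n: False}
  {c: True, w: True, s: False, n: False}
  {c: True, s: False, w: False, n: False}
  {w: True, s: False, c: False, n: False}


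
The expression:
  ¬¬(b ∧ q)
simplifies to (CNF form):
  b ∧ q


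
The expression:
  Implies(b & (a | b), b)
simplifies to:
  True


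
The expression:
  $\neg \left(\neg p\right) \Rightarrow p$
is always true.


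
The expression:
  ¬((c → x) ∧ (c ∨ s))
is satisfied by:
  {s: False, x: False, c: False}
  {c: True, s: False, x: False}
  {x: True, s: False, c: False}
  {c: True, s: True, x: False}


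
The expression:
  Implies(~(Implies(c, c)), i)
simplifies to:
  True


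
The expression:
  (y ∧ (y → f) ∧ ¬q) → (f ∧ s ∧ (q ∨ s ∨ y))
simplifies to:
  q ∨ s ∨ ¬f ∨ ¬y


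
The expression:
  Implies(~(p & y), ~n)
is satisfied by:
  {y: True, p: True, n: False}
  {y: True, p: False, n: False}
  {p: True, y: False, n: False}
  {y: False, p: False, n: False}
  {y: True, n: True, p: True}


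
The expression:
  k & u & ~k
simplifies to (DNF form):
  False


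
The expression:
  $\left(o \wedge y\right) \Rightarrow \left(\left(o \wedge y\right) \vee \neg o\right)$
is always true.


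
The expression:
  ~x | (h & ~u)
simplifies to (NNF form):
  ~x | (h & ~u)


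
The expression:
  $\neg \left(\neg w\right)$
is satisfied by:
  {w: True}


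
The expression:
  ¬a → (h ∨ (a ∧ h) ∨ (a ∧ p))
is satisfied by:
  {a: True, h: True}
  {a: True, h: False}
  {h: True, a: False}


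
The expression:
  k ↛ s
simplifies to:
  k ∧ ¬s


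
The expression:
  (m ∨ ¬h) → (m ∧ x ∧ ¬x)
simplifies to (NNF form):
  h ∧ ¬m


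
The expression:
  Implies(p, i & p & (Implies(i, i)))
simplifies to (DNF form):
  i | ~p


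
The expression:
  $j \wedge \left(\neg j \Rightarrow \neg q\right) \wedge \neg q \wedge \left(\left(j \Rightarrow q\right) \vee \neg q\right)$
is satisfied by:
  {j: True, q: False}


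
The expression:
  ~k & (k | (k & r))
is never true.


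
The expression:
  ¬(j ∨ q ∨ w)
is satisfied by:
  {q: False, w: False, j: False}


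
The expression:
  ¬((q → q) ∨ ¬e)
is never true.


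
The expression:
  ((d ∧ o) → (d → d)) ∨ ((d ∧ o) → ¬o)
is always true.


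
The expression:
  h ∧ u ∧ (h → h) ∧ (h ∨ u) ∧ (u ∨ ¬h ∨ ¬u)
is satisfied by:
  {h: True, u: True}


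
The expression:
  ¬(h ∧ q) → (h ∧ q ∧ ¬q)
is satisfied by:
  {h: True, q: True}


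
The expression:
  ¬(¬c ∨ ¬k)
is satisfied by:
  {c: True, k: True}


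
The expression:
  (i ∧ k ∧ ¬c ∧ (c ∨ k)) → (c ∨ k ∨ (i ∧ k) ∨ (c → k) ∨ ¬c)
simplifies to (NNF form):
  True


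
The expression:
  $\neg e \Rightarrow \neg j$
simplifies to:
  $e \vee \neg j$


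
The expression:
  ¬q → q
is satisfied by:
  {q: True}


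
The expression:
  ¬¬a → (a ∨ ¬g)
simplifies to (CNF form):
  True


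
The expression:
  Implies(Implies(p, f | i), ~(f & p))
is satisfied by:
  {p: False, f: False}
  {f: True, p: False}
  {p: True, f: False}


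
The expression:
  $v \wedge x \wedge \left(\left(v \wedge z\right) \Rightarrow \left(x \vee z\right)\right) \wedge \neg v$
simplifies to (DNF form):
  $\text{False}$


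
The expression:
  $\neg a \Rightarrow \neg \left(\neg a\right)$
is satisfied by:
  {a: True}


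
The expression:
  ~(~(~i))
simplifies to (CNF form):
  ~i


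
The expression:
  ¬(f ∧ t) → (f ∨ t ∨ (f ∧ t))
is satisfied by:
  {t: True, f: True}
  {t: True, f: False}
  {f: True, t: False}


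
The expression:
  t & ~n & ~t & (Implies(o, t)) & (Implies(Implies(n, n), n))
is never true.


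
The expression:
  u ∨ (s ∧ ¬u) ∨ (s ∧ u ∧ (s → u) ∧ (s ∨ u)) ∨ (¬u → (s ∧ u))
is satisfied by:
  {u: True, s: True}
  {u: True, s: False}
  {s: True, u: False}


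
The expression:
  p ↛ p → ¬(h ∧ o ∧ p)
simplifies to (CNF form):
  True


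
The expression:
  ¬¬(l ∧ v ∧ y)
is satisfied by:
  {v: True, y: True, l: True}


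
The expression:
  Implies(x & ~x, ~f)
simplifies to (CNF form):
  True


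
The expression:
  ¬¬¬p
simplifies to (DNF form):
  ¬p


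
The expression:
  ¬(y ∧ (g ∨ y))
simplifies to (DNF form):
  ¬y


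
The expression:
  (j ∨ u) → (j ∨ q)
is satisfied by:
  {q: True, j: True, u: False}
  {q: True, j: False, u: False}
  {j: True, q: False, u: False}
  {q: False, j: False, u: False}
  {q: True, u: True, j: True}
  {q: True, u: True, j: False}
  {u: True, j: True, q: False}


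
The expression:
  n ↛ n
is never true.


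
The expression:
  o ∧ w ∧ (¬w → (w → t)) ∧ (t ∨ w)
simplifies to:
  o ∧ w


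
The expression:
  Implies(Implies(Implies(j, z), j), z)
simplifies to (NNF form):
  z | ~j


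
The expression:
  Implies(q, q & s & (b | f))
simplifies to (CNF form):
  (s | ~q) & (b | f | ~q) & (b | s | ~q) & (f | s | ~q)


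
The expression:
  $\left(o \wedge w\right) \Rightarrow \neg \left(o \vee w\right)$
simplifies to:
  $\neg o \vee \neg w$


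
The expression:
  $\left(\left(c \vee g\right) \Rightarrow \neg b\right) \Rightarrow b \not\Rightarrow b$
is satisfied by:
  {b: True, c: True, g: True}
  {b: True, c: True, g: False}
  {b: True, g: True, c: False}


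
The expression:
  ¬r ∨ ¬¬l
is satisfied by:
  {l: True, r: False}
  {r: False, l: False}
  {r: True, l: True}


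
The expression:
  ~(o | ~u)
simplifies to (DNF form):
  u & ~o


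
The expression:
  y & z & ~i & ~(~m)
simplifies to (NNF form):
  m & y & z & ~i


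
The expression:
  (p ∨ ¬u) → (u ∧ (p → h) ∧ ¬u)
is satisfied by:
  {u: True, p: False}


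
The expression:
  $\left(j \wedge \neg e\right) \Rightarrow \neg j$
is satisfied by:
  {e: True, j: False}
  {j: False, e: False}
  {j: True, e: True}


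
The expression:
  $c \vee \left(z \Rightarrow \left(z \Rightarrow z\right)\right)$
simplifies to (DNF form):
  $\text{True}$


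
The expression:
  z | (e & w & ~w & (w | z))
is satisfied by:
  {z: True}


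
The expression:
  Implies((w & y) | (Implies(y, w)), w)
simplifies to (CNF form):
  w | y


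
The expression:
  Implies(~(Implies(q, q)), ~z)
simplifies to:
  True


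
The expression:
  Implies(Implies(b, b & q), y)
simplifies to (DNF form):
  y | (b & ~q)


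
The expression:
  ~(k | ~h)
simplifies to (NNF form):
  h & ~k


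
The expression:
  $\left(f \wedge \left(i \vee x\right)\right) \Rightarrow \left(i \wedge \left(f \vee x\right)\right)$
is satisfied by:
  {i: True, f: False, x: False}
  {f: False, x: False, i: False}
  {i: True, x: True, f: False}
  {x: True, f: False, i: False}
  {i: True, f: True, x: False}
  {f: True, i: False, x: False}
  {i: True, x: True, f: True}


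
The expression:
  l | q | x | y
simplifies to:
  l | q | x | y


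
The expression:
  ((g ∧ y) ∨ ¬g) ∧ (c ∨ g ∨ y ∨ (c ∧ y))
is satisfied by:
  {y: True, c: True, g: False}
  {y: True, c: False, g: False}
  {y: True, g: True, c: True}
  {y: True, g: True, c: False}
  {c: True, g: False, y: False}


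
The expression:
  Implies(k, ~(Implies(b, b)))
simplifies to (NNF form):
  ~k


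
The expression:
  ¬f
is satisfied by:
  {f: False}


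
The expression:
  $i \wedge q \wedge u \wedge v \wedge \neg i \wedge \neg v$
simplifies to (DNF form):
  $\text{False}$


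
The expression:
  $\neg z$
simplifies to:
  $\neg z$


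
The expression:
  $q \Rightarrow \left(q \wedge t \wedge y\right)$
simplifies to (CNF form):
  $\left(t \vee \neg q\right) \wedge \left(y \vee \neg q\right)$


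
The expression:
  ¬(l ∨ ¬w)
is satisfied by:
  {w: True, l: False}


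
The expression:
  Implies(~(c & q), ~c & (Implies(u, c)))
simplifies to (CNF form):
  (c | ~c) & (c | ~u) & (q | ~c) & (q | ~u)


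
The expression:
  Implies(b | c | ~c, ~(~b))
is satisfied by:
  {b: True}


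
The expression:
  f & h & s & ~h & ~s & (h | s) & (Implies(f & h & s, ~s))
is never true.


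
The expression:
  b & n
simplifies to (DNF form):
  b & n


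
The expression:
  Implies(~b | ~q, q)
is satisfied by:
  {q: True}


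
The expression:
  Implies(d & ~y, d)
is always true.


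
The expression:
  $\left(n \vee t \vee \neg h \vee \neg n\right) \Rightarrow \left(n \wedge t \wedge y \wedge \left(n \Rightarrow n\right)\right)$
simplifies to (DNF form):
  $n \wedge t \wedge y$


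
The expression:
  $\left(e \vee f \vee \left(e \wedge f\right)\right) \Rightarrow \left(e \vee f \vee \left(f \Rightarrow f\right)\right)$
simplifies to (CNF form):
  $\text{True}$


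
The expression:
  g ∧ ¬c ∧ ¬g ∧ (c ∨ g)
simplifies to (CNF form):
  False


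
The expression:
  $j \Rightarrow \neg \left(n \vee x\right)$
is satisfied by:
  {x: False, j: False, n: False}
  {n: True, x: False, j: False}
  {x: True, n: False, j: False}
  {n: True, x: True, j: False}
  {j: True, n: False, x: False}


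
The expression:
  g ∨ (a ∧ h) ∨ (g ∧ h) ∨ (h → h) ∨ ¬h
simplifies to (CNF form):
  True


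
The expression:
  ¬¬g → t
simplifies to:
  t ∨ ¬g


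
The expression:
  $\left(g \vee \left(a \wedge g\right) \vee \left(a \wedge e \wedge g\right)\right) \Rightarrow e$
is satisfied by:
  {e: True, g: False}
  {g: False, e: False}
  {g: True, e: True}


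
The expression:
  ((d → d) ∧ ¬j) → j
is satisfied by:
  {j: True}


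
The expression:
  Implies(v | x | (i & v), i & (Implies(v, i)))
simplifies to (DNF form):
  i | (~v & ~x)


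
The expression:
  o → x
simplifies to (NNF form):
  x ∨ ¬o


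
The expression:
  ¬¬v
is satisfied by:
  {v: True}


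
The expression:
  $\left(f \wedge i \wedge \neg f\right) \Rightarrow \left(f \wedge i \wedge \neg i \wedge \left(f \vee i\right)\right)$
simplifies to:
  $\text{True}$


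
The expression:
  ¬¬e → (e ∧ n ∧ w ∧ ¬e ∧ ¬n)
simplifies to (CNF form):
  ¬e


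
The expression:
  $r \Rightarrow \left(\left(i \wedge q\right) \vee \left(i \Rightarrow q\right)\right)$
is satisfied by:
  {q: True, i: False, r: False}
  {q: False, i: False, r: False}
  {r: True, q: True, i: False}
  {r: True, q: False, i: False}
  {i: True, q: True, r: False}
  {i: True, q: False, r: False}
  {i: True, r: True, q: True}


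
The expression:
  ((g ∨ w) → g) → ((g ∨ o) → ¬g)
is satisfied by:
  {g: False}


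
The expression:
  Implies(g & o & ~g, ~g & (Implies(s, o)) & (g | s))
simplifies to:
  True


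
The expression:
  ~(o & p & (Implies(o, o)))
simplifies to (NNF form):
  ~o | ~p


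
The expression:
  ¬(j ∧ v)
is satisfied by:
  {v: False, j: False}
  {j: True, v: False}
  {v: True, j: False}


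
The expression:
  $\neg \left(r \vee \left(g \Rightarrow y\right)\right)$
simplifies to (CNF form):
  $g \wedge \neg r \wedge \neg y$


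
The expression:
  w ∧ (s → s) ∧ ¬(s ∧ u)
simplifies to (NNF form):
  w ∧ (¬s ∨ ¬u)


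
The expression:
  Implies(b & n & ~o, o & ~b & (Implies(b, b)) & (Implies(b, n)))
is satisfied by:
  {o: True, n: False, b: False}
  {o: False, n: False, b: False}
  {b: True, o: True, n: False}
  {b: True, o: False, n: False}
  {n: True, o: True, b: False}
  {n: True, o: False, b: False}
  {n: True, b: True, o: True}


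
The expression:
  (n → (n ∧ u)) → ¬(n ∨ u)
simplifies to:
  ¬u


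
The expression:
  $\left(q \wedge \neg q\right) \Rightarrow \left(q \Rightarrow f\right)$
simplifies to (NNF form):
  $\text{True}$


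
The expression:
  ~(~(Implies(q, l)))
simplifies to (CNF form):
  l | ~q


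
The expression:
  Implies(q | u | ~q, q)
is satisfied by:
  {q: True}


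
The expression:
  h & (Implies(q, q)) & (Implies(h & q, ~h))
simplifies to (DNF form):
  h & ~q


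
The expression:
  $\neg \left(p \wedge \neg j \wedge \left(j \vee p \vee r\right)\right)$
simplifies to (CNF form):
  $j \vee \neg p$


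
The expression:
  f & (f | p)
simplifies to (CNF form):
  f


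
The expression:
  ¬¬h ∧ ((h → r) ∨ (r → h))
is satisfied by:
  {h: True}


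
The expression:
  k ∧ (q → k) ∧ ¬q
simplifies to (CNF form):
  k ∧ ¬q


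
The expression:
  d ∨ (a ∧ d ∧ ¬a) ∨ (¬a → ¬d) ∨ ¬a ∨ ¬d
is always true.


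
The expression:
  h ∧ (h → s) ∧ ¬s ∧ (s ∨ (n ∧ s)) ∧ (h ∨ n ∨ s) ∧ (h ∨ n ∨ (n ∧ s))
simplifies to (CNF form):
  False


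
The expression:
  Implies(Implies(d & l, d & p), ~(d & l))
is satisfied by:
  {l: False, p: False, d: False}
  {d: True, l: False, p: False}
  {p: True, l: False, d: False}
  {d: True, p: True, l: False}
  {l: True, d: False, p: False}
  {d: True, l: True, p: False}
  {p: True, l: True, d: False}


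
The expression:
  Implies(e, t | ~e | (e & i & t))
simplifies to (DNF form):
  t | ~e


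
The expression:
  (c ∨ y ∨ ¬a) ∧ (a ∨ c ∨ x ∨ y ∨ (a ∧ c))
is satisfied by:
  {y: True, c: True, x: True, a: False}
  {y: True, c: True, a: False, x: False}
  {y: True, c: True, x: True, a: True}
  {y: True, c: True, a: True, x: False}
  {y: True, x: True, a: False, c: False}
  {y: True, a: False, x: False, c: False}
  {y: True, x: True, a: True, c: False}
  {y: True, a: True, x: False, c: False}
  {x: True, c: True, a: False, y: False}
  {c: True, a: False, x: False, y: False}
  {x: True, c: True, a: True, y: False}
  {c: True, a: True, x: False, y: False}
  {x: True, c: False, a: False, y: False}


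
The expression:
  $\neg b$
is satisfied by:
  {b: False}


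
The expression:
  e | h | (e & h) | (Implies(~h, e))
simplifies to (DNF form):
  e | h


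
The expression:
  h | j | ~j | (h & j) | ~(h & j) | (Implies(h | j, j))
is always true.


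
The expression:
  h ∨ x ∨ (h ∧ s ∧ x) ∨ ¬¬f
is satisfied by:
  {x: True, h: True, f: True}
  {x: True, h: True, f: False}
  {x: True, f: True, h: False}
  {x: True, f: False, h: False}
  {h: True, f: True, x: False}
  {h: True, f: False, x: False}
  {f: True, h: False, x: False}


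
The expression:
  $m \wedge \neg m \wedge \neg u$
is never true.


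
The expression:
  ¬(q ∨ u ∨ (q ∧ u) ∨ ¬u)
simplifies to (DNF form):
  False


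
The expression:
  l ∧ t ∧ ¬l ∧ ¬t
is never true.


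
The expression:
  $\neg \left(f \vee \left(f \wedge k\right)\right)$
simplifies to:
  $\neg f$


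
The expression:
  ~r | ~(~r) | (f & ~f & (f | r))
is always true.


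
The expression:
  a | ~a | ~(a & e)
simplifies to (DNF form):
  True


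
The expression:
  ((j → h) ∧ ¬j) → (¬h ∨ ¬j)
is always true.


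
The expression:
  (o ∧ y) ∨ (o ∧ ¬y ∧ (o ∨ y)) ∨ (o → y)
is always true.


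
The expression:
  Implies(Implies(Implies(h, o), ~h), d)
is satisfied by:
  {d: True, h: True, o: True}
  {d: True, h: True, o: False}
  {d: True, o: True, h: False}
  {d: True, o: False, h: False}
  {h: True, o: True, d: False}


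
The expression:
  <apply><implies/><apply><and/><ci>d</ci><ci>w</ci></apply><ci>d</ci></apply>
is always true.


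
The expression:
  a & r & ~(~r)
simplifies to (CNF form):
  a & r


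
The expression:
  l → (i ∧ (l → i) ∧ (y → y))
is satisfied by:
  {i: True, l: False}
  {l: False, i: False}
  {l: True, i: True}


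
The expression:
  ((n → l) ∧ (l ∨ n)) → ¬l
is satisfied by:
  {l: False}


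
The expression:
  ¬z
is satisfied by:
  {z: False}


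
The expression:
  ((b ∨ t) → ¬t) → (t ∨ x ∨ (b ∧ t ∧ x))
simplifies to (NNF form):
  t ∨ x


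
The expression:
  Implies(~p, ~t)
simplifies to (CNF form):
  p | ~t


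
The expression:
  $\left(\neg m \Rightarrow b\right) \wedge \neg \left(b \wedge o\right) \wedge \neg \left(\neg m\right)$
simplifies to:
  $m \wedge \left(\neg b \vee \neg o\right)$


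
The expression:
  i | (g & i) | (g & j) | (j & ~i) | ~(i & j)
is always true.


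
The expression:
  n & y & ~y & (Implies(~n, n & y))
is never true.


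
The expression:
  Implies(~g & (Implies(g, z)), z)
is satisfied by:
  {z: True, g: True}
  {z: True, g: False}
  {g: True, z: False}


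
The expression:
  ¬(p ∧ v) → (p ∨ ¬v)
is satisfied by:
  {p: True, v: False}
  {v: False, p: False}
  {v: True, p: True}


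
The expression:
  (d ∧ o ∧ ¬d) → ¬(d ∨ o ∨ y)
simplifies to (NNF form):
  True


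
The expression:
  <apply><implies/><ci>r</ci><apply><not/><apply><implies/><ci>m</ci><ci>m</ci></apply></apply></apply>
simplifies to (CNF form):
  <apply><not/><ci>r</ci></apply>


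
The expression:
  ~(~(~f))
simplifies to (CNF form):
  ~f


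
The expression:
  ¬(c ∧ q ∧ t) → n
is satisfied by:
  {n: True, q: True, c: True, t: True}
  {n: True, q: True, c: True, t: False}
  {n: True, q: True, t: True, c: False}
  {n: True, q: True, t: False, c: False}
  {n: True, c: True, t: True, q: False}
  {n: True, c: True, t: False, q: False}
  {n: True, c: False, t: True, q: False}
  {n: True, c: False, t: False, q: False}
  {q: True, c: True, t: True, n: False}


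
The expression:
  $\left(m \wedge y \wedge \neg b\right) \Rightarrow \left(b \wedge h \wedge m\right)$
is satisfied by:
  {b: True, m: False, y: False}
  {m: False, y: False, b: False}
  {b: True, y: True, m: False}
  {y: True, m: False, b: False}
  {b: True, m: True, y: False}
  {m: True, b: False, y: False}
  {b: True, y: True, m: True}


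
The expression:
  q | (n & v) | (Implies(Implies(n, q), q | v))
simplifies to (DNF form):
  n | q | v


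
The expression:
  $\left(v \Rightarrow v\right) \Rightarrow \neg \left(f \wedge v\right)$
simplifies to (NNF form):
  $\neg f \vee \neg v$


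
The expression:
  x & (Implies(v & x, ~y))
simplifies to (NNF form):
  x & (~v | ~y)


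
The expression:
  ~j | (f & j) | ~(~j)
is always true.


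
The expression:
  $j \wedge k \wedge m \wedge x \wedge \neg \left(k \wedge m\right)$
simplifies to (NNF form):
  $\text{False}$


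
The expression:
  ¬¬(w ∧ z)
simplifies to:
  w ∧ z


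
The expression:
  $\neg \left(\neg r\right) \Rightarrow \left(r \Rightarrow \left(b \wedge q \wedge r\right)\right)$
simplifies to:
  $\left(b \wedge q\right) \vee \neg r$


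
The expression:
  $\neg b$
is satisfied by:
  {b: False}


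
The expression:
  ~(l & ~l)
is always true.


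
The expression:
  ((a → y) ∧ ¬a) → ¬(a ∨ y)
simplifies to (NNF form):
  a ∨ ¬y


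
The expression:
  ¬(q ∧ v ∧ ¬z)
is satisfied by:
  {z: True, v: False, q: False}
  {v: False, q: False, z: False}
  {z: True, q: True, v: False}
  {q: True, v: False, z: False}
  {z: True, v: True, q: False}
  {v: True, z: False, q: False}
  {z: True, q: True, v: True}


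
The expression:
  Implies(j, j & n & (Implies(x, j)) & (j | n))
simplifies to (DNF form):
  n | ~j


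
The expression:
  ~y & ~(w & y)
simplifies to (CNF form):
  ~y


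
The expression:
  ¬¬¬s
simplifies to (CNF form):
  ¬s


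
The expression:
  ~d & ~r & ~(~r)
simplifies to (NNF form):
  False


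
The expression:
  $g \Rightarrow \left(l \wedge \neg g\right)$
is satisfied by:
  {g: False}


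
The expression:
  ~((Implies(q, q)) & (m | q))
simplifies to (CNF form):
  ~m & ~q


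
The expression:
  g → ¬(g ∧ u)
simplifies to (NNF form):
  ¬g ∨ ¬u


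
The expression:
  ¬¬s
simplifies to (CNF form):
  s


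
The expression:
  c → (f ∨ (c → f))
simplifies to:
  f ∨ ¬c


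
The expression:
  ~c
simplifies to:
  ~c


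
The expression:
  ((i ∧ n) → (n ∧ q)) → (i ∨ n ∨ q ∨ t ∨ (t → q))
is always true.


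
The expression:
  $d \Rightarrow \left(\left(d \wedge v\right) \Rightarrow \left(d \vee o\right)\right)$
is always true.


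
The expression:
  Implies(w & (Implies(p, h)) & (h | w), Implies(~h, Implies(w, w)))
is always true.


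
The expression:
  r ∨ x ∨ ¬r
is always true.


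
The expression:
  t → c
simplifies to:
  c ∨ ¬t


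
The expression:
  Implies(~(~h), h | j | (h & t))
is always true.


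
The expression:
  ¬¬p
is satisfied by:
  {p: True}


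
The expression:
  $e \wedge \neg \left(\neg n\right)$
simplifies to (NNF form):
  $e \wedge n$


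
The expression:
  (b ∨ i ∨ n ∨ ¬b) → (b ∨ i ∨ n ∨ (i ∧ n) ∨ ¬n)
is always true.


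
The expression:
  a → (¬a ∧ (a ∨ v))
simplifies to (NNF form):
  ¬a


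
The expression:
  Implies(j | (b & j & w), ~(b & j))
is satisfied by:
  {b: False, j: False}
  {j: True, b: False}
  {b: True, j: False}


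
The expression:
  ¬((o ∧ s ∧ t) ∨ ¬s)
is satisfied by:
  {s: True, o: False, t: False}
  {t: True, s: True, o: False}
  {o: True, s: True, t: False}


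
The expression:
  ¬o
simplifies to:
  ¬o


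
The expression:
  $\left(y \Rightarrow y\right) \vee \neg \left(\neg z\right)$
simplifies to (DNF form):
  $\text{True}$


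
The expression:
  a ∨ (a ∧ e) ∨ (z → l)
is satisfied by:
  {a: True, l: True, z: False}
  {a: True, l: False, z: False}
  {l: True, a: False, z: False}
  {a: False, l: False, z: False}
  {a: True, z: True, l: True}
  {a: True, z: True, l: False}
  {z: True, l: True, a: False}


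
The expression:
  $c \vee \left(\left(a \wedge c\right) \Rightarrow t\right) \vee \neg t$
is always true.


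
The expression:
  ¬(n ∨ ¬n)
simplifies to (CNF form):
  False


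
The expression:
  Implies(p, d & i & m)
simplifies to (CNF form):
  (d | ~p) & (i | ~p) & (m | ~p)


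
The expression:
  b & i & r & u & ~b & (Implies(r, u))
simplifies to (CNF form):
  False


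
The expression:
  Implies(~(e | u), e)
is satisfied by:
  {e: True, u: True}
  {e: True, u: False}
  {u: True, e: False}


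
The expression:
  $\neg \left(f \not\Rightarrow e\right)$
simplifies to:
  $e \vee \neg f$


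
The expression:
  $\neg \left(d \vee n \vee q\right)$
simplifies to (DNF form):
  $\neg d \wedge \neg n \wedge \neg q$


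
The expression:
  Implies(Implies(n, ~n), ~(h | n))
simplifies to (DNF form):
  n | ~h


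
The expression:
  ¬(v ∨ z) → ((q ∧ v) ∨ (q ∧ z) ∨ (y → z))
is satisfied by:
  {z: True, v: True, y: False}
  {z: True, v: False, y: False}
  {v: True, z: False, y: False}
  {z: False, v: False, y: False}
  {y: True, z: True, v: True}
  {y: True, z: True, v: False}
  {y: True, v: True, z: False}


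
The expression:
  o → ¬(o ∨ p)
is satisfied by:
  {o: False}


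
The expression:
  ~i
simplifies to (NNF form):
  ~i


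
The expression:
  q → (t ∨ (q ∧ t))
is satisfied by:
  {t: True, q: False}
  {q: False, t: False}
  {q: True, t: True}


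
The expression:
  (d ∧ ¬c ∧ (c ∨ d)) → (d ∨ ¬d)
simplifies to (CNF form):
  True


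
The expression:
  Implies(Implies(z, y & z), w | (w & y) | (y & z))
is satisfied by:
  {z: True, w: True}
  {z: True, w: False}
  {w: True, z: False}


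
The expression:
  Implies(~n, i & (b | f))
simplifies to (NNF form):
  n | (b & i) | (f & i)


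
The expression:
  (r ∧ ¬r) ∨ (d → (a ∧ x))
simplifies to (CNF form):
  (a ∨ ¬d) ∧ (x ∨ ¬d)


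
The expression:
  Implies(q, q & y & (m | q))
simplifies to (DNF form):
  y | ~q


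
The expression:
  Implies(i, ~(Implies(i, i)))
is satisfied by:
  {i: False}


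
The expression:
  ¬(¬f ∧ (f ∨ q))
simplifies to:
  f ∨ ¬q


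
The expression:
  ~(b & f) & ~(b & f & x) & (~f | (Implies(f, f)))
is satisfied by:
  {b: False, f: False}
  {f: True, b: False}
  {b: True, f: False}


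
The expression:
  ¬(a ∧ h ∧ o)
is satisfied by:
  {h: False, o: False, a: False}
  {a: True, h: False, o: False}
  {o: True, h: False, a: False}
  {a: True, o: True, h: False}
  {h: True, a: False, o: False}
  {a: True, h: True, o: False}
  {o: True, h: True, a: False}


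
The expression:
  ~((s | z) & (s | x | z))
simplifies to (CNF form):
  ~s & ~z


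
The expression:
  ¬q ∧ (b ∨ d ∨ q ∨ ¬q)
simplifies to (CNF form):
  ¬q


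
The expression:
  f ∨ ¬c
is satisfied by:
  {f: True, c: False}
  {c: False, f: False}
  {c: True, f: True}


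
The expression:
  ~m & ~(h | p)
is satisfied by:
  {p: False, h: False, m: False}


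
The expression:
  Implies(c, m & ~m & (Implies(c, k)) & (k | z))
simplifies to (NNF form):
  ~c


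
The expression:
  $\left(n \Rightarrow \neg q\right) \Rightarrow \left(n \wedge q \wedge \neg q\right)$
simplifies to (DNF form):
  $n \wedge q$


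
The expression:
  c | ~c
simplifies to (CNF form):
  True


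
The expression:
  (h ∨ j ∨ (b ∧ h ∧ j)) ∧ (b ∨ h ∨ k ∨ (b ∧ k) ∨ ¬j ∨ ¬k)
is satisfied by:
  {h: True, j: True}
  {h: True, j: False}
  {j: True, h: False}


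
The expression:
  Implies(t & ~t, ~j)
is always true.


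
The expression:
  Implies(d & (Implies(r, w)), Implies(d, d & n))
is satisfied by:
  {r: True, n: True, w: False, d: False}
  {n: True, w: False, d: False, r: False}
  {r: True, n: True, w: True, d: False}
  {n: True, w: True, d: False, r: False}
  {r: True, w: False, d: False, n: False}
  {r: False, w: False, d: False, n: False}
  {r: True, w: True, d: False, n: False}
  {w: True, r: False, d: False, n: False}
  {r: True, d: True, n: True, w: False}
  {d: True, n: True, r: False, w: False}
  {r: True, d: True, n: True, w: True}
  {d: True, n: True, w: True, r: False}
  {d: True, r: True, n: False, w: False}


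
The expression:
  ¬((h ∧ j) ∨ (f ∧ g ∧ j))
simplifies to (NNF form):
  (¬f ∧ ¬h) ∨ (¬g ∧ ¬h) ∨ ¬j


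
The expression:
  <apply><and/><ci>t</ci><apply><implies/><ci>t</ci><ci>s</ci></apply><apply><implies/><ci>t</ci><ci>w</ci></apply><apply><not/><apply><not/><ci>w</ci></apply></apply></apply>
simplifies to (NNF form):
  <apply><and/><ci>s</ci><ci>t</ci><ci>w</ci></apply>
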